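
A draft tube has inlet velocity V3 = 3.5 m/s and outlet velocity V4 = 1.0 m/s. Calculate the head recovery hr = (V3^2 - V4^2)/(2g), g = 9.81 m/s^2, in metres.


hr = (3.5^2 - 1.0^2) / (2*9.81) = 0.5734 m


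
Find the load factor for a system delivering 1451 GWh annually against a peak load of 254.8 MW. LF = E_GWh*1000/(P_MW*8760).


LF = 1451 * 1000 / (254.8 * 8760) = 0.6501


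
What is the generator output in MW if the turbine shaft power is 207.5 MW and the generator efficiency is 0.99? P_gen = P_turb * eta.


P_gen = 207.5 * 0.99 = 205.4250 MW


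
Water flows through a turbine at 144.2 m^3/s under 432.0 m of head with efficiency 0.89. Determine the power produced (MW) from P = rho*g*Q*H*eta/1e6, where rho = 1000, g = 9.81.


P = 1000 * 9.81 * 144.2 * 432.0 * 0.89 / 1e6 = 543.8862 MW


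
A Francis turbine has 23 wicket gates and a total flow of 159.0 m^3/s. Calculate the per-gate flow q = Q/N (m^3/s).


q = 159.0 / 23 = 6.9130 m^3/s


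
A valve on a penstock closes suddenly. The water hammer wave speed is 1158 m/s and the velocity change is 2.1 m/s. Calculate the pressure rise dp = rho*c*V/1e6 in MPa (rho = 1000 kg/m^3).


dp = 1000 * 1158 * 2.1 / 1e6 = 2.4318 MPa


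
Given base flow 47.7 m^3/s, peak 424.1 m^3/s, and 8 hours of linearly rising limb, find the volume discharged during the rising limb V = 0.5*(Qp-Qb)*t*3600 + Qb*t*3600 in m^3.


V = 0.5*(424.1 - 47.7)*8*3600 + 47.7*8*3600 = 6.7939e+06 m^3


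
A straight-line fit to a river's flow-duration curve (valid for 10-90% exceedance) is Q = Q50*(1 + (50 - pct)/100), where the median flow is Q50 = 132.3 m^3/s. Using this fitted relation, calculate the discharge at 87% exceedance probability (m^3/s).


Q = 132.3 * (1 + (50 - 87)/100) = 83.3490 m^3/s


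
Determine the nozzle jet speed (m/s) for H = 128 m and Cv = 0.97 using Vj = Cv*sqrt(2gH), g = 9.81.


Vj = 0.97 * sqrt(2*9.81*128) = 48.6101 m/s


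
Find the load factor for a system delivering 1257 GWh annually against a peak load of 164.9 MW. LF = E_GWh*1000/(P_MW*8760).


LF = 1257 * 1000 / (164.9 * 8760) = 0.8702


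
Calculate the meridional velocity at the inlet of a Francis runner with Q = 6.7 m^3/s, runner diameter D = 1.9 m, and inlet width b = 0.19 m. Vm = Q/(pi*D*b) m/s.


Vm = 6.7 / (pi * 1.9 * 0.19) = 5.9077 m/s


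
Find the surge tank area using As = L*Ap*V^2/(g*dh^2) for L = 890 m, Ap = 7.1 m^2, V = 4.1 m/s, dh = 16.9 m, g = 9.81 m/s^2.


As = 890 * 7.1 * 4.1^2 / (9.81 * 16.9^2) = 37.9117 m^2


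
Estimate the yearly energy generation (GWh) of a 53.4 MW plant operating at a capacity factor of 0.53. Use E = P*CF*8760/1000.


E = 53.4 * 0.53 * 8760 / 1000 = 247.9255 GWh


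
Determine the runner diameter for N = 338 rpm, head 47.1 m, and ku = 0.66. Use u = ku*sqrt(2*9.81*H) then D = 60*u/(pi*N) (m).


u = 0.66 * sqrt(2*9.81*47.1) = 20.0634 m/s
D = 60 * 20.0634 / (pi * 338) = 1.1337 m


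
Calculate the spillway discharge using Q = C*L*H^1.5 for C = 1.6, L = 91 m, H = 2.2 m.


Q = 1.6 * 91 * 2.2^1.5 = 475.1113 m^3/s


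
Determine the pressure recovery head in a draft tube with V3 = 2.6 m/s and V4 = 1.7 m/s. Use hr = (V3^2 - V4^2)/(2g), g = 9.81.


hr = (2.6^2 - 1.7^2) / (2*9.81) = 0.1972 m


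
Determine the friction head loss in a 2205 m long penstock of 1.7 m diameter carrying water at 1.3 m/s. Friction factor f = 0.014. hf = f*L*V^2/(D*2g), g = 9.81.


hf = 0.014 * 2205 * 1.3^2 / (1.7 * 2 * 9.81) = 1.5641 m


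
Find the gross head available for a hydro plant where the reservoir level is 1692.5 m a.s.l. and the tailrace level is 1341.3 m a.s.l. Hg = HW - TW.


Hg = 1692.5 - 1341.3 = 351.2000 m


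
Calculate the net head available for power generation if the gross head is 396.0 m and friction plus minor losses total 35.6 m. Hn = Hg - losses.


Hn = 396.0 - 35.6 = 360.4000 m


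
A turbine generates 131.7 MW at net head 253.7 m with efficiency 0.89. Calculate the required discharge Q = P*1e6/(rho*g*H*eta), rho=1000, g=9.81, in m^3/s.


Q = 131.7 * 1e6 / (1000 * 9.81 * 253.7 * 0.89) = 59.4575 m^3/s


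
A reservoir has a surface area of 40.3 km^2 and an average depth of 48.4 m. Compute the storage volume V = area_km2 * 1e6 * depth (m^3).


V = 40.3 * 1e6 * 48.4 = 1.9505e+09 m^3


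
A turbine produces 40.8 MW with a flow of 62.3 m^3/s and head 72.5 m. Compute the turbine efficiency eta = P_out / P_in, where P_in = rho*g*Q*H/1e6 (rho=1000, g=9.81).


P_in = 1000 * 9.81 * 62.3 * 72.5 / 1e6 = 44.3093 MW
eta = 40.8 / 44.3093 = 0.9208


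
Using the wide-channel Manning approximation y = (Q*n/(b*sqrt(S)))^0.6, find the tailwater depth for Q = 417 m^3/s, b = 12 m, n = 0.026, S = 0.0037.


y = (417 * 0.026 / (12 * 0.0037^0.5))^0.6 = 5.0477 m


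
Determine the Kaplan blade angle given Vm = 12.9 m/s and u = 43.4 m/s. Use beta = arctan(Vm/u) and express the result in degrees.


beta = arctan(12.9 / 43.4) = 16.5538 degrees


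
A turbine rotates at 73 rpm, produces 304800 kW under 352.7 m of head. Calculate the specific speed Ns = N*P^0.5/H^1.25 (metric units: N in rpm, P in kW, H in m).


Ns = 73 * 304800^0.5 / 352.7^1.25 = 26.3678


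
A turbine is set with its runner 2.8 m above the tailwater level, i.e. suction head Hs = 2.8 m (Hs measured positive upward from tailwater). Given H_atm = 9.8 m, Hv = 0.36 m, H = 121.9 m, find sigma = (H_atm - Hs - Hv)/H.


sigma = (9.8 - 2.8 - 0.36) / 121.9 = 0.0545


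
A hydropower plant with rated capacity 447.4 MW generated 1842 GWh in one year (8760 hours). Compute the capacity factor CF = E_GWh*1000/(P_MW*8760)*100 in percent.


CF = 1842 * 1000 / (447.4 * 8760) * 100 = 46.9991 %


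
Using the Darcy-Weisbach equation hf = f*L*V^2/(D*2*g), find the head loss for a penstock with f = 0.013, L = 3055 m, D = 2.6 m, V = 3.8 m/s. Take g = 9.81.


hf = 0.013 * 3055 * 3.8^2 / (2.6 * 2 * 9.81) = 11.2422 m


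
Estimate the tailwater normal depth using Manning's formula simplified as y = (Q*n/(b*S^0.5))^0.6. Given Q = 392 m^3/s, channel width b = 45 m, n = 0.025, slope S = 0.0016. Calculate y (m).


y = (392 * 0.025 / (45 * 0.0016^0.5))^0.6 = 2.7642 m


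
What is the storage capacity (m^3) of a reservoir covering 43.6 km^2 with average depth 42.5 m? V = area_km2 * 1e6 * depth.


V = 43.6 * 1e6 * 42.5 = 1.8530e+09 m^3


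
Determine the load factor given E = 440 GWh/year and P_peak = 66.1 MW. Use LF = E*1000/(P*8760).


LF = 440 * 1000 / (66.1 * 8760) = 0.7599


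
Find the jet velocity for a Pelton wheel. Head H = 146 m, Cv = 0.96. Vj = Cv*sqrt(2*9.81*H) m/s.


Vj = 0.96 * sqrt(2*9.81*146) = 51.3804 m/s


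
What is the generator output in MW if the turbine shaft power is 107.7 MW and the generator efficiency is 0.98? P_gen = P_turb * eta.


P_gen = 107.7 * 0.98 = 105.5460 MW


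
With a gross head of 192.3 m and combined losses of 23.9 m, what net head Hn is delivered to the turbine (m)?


Hn = 192.3 - 23.9 = 168.4000 m


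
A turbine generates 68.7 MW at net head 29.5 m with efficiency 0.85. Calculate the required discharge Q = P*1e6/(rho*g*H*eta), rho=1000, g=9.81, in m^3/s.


Q = 68.7 * 1e6 / (1000 * 9.81 * 29.5 * 0.85) = 279.2845 m^3/s


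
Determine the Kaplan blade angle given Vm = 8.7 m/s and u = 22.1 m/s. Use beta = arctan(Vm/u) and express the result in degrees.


beta = arctan(8.7 / 22.1) = 21.4878 degrees


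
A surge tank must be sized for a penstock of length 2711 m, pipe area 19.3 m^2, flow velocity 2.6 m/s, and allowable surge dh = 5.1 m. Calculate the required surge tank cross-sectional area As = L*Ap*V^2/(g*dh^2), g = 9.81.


As = 2711 * 19.3 * 2.6^2 / (9.81 * 5.1^2) = 1386.1945 m^2


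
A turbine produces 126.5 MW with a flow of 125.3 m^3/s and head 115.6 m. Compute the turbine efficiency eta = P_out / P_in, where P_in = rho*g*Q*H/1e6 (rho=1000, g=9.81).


P_in = 1000 * 9.81 * 125.3 * 115.6 / 1e6 = 142.0947 MW
eta = 126.5 / 142.0947 = 0.8903


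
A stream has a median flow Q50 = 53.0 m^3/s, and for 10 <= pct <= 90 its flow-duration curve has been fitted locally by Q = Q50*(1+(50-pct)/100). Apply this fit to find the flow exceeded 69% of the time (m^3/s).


Q = 53.0 * (1 + (50 - 69)/100) = 42.9300 m^3/s


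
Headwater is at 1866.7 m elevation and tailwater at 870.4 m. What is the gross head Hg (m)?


Hg = 1866.7 - 870.4 = 996.3000 m


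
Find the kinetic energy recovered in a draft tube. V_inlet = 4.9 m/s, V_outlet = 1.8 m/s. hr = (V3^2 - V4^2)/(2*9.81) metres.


hr = (4.9^2 - 1.8^2) / (2*9.81) = 1.0586 m


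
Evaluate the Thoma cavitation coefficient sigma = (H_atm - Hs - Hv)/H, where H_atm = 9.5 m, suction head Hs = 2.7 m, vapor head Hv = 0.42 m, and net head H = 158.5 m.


sigma = (9.5 - 2.7 - 0.42) / 158.5 = 0.0403


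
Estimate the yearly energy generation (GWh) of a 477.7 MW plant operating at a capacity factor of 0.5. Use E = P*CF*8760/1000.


E = 477.7 * 0.5 * 8760 / 1000 = 2092.3260 GWh


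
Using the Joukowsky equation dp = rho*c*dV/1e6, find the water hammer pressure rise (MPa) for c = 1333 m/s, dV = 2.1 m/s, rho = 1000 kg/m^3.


dp = 1000 * 1333 * 2.1 / 1e6 = 2.7993 MPa


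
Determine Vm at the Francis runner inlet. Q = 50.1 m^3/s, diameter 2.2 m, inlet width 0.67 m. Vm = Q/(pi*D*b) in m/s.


Vm = 50.1 / (pi * 2.2 * 0.67) = 10.8191 m/s


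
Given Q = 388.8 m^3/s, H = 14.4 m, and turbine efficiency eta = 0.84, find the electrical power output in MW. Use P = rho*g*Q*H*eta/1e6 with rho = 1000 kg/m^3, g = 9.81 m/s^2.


P = 1000 * 9.81 * 388.8 * 14.4 * 0.84 / 1e6 = 46.1357 MW


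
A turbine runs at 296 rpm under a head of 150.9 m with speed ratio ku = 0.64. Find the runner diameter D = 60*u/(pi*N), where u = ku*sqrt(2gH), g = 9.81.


u = 0.64 * sqrt(2*9.81*150.9) = 34.8236 m/s
D = 60 * 34.8236 / (pi * 296) = 2.2469 m


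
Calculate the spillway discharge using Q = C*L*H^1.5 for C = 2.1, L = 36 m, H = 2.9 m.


Q = 2.1 * 36 * 2.9^1.5 = 373.3523 m^3/s


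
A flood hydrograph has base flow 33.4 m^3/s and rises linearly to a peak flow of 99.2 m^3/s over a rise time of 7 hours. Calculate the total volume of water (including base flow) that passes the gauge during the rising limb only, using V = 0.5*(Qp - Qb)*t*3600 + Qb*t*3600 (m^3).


V = 0.5*(99.2 - 33.4)*7*3600 + 33.4*7*3600 = 1.6708e+06 m^3


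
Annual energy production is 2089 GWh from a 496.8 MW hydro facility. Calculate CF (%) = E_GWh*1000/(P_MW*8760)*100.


CF = 2089 * 1000 / (496.8 * 8760) * 100 = 48.0013 %


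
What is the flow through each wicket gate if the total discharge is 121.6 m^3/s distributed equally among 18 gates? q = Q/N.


q = 121.6 / 18 = 6.7556 m^3/s


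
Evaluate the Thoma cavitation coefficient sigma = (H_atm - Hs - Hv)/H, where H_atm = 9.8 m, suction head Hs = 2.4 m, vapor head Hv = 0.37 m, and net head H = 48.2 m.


sigma = (9.8 - 2.4 - 0.37) / 48.2 = 0.1459


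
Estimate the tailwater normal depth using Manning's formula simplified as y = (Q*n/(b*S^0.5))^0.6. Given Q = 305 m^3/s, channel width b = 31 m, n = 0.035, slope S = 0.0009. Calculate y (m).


y = (305 * 0.035 / (31 * 0.0009^0.5))^0.6 = 4.3245 m


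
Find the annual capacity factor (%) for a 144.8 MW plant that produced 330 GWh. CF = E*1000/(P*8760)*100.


CF = 330 * 1000 / (144.8 * 8760) * 100 = 26.0160 %


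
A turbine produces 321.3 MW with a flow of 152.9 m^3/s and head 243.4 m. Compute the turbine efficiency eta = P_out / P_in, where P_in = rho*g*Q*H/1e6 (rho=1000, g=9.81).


P_in = 1000 * 9.81 * 152.9 * 243.4 / 1e6 = 365.0876 MW
eta = 321.3 / 365.0876 = 0.8801


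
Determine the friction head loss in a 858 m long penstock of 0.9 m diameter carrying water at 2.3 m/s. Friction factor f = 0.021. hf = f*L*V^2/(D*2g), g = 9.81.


hf = 0.021 * 858 * 2.3^2 / (0.9 * 2 * 9.81) = 5.3978 m


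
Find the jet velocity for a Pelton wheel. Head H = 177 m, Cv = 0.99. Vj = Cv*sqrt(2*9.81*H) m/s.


Vj = 0.99 * sqrt(2*9.81*177) = 58.3407 m/s


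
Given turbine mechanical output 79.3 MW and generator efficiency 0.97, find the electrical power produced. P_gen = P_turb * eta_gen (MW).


P_gen = 79.3 * 0.97 = 76.9210 MW


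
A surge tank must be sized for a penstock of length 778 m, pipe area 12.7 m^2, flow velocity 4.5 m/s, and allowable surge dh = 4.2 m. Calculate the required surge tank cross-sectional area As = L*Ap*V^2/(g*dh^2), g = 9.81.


As = 778 * 12.7 * 4.5^2 / (9.81 * 4.2^2) = 1156.2207 m^2


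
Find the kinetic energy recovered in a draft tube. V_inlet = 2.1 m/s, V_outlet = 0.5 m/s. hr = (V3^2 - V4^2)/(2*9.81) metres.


hr = (2.1^2 - 0.5^2) / (2*9.81) = 0.2120 m


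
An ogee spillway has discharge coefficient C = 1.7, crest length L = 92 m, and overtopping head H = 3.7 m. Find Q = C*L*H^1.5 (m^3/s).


Q = 1.7 * 92 * 3.7^1.5 = 1113.1132 m^3/s


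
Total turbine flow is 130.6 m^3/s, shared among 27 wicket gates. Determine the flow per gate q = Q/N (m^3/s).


q = 130.6 / 27 = 4.8370 m^3/s


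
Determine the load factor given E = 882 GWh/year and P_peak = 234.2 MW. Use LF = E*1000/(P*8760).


LF = 882 * 1000 / (234.2 * 8760) = 0.4299


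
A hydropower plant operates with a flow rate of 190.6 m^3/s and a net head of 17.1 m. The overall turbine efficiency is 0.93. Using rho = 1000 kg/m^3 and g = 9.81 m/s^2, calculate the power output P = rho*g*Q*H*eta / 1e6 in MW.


P = 1000 * 9.81 * 190.6 * 17.1 * 0.93 / 1e6 = 29.7352 MW


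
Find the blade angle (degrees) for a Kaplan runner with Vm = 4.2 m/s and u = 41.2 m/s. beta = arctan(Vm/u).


beta = arctan(4.2 / 41.2) = 5.8207 degrees


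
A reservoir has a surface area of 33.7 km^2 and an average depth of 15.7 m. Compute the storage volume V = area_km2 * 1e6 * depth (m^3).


V = 33.7 * 1e6 * 15.7 = 5.2909e+08 m^3


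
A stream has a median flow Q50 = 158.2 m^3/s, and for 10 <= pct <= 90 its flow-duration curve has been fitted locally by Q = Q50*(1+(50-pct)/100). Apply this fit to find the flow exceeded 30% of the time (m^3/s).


Q = 158.2 * (1 + (50 - 30)/100) = 189.8400 m^3/s


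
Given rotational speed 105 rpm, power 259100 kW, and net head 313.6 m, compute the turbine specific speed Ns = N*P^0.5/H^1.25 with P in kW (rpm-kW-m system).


Ns = 105 * 259100^0.5 / 313.6^1.25 = 40.4998


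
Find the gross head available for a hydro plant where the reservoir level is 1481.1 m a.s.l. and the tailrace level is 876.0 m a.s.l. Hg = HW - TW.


Hg = 1481.1 - 876.0 = 605.1000 m


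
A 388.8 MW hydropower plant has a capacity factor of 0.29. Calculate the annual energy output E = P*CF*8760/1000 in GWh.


E = 388.8 * 0.29 * 8760 / 1000 = 987.7075 GWh


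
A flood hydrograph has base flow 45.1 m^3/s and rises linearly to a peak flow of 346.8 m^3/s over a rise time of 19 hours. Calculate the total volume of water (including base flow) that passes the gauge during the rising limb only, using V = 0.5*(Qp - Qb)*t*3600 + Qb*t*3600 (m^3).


V = 0.5*(346.8 - 45.1)*19*3600 + 45.1*19*3600 = 1.3403e+07 m^3


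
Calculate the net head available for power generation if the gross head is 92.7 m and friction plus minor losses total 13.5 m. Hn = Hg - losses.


Hn = 92.7 - 13.5 = 79.2000 m


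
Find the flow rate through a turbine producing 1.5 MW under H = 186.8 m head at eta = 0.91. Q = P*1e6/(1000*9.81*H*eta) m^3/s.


Q = 1.5 * 1e6 / (1000 * 9.81 * 186.8 * 0.91) = 0.8995 m^3/s


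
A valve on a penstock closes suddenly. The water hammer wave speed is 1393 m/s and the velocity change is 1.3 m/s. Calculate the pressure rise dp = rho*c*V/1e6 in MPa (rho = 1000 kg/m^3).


dp = 1000 * 1393 * 1.3 / 1e6 = 1.8109 MPa


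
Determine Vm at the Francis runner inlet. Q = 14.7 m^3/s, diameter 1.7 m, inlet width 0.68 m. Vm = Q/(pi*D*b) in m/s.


Vm = 14.7 / (pi * 1.7 * 0.68) = 4.0477 m/s


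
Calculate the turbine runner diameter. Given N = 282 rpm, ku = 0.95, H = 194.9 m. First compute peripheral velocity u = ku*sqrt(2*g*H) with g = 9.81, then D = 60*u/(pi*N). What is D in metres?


u = 0.95 * sqrt(2*9.81*194.9) = 58.7461 m/s
D = 60 * 58.7461 / (pi * 282) = 3.9786 m


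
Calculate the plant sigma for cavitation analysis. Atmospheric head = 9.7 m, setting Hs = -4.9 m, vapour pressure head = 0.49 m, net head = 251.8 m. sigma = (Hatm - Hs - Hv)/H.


sigma = (9.7 - (-4.9) - 0.49) / 251.8 = 0.0560


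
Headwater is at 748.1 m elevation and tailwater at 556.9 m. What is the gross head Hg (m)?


Hg = 748.1 - 556.9 = 191.2000 m


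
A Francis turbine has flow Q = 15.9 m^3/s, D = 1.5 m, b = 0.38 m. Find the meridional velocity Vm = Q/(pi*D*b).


Vm = 15.9 / (pi * 1.5 * 0.38) = 8.8792 m/s


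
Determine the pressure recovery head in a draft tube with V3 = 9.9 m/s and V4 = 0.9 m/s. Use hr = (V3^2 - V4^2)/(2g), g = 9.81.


hr = (9.9^2 - 0.9^2) / (2*9.81) = 4.9541 m


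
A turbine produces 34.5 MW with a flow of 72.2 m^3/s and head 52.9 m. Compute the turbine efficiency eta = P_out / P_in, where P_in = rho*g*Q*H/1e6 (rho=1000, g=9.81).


P_in = 1000 * 9.81 * 72.2 * 52.9 / 1e6 = 37.4681 MW
eta = 34.5 / 37.4681 = 0.9208


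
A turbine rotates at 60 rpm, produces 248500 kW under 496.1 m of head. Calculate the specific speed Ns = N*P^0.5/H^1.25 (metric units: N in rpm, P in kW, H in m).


Ns = 60 * 248500^0.5 / 496.1^1.25 = 12.7748


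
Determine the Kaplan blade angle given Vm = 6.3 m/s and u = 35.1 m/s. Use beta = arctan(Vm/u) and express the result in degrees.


beta = arctan(6.3 / 35.1) = 10.1755 degrees


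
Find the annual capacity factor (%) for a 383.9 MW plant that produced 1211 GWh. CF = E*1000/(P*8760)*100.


CF = 1211 * 1000 / (383.9 * 8760) * 100 = 36.0099 %


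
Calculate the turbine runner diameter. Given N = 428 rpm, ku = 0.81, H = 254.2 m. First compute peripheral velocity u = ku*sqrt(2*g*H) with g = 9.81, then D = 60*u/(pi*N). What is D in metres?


u = 0.81 * sqrt(2*9.81*254.2) = 57.2035 m/s
D = 60 * 57.2035 / (pi * 428) = 2.5526 m


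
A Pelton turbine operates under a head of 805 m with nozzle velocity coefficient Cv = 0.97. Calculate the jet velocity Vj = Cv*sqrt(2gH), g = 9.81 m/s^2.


Vj = 0.97 * sqrt(2*9.81*805) = 121.9043 m/s


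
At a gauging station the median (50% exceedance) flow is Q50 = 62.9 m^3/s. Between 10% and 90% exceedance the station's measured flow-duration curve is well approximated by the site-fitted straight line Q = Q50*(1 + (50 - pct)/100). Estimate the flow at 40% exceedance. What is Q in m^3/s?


Q = 62.9 * (1 + (50 - 40)/100) = 69.1900 m^3/s


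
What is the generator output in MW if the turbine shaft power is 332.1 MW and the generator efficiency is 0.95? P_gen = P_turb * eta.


P_gen = 332.1 * 0.95 = 315.4950 MW


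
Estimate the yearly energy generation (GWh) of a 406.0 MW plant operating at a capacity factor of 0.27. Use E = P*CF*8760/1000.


E = 406.0 * 0.27 * 8760 / 1000 = 960.2712 GWh


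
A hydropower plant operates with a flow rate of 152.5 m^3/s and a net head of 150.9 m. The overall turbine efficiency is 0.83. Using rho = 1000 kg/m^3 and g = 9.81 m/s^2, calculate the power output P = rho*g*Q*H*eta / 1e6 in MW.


P = 1000 * 9.81 * 152.5 * 150.9 * 0.83 / 1e6 = 187.3726 MW


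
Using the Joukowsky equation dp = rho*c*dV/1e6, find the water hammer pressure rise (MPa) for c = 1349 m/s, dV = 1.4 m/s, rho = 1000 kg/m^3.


dp = 1000 * 1349 * 1.4 / 1e6 = 1.8886 MPa


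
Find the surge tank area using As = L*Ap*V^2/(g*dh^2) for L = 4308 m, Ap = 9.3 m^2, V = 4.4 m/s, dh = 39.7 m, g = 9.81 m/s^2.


As = 4308 * 9.3 * 4.4^2 / (9.81 * 39.7^2) = 50.1665 m^2


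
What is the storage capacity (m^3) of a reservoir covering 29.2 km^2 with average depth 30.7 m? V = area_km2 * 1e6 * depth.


V = 29.2 * 1e6 * 30.7 = 8.9644e+08 m^3


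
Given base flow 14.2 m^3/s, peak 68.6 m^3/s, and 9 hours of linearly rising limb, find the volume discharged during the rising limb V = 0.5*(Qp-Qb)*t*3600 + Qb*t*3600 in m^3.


V = 0.5*(68.6 - 14.2)*9*3600 + 14.2*9*3600 = 1.3414e+06 m^3


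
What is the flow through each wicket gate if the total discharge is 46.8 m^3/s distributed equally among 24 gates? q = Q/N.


q = 46.8 / 24 = 1.9500 m^3/s


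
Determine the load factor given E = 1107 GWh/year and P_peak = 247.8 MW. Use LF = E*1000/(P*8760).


LF = 1107 * 1000 / (247.8 * 8760) = 0.5100


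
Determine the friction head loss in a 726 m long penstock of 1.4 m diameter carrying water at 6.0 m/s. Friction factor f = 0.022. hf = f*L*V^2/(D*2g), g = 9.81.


hf = 0.022 * 726 * 6.0^2 / (1.4 * 2 * 9.81) = 20.9332 m


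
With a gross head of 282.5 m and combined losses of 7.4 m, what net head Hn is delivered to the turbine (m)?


Hn = 282.5 - 7.4 = 275.1000 m


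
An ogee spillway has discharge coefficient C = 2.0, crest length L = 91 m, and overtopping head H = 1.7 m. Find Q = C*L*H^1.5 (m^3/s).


Q = 2.0 * 91 * 1.7^1.5 = 403.4082 m^3/s


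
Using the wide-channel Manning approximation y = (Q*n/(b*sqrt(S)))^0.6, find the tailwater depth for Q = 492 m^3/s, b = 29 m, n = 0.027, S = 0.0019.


y = (492 * 0.027 / (29 * 0.0019^0.5))^0.6 = 4.1014 m


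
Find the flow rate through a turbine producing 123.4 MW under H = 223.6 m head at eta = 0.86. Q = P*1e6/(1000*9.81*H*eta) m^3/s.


Q = 123.4 * 1e6 / (1000 * 9.81 * 223.6 * 0.86) = 65.4148 m^3/s


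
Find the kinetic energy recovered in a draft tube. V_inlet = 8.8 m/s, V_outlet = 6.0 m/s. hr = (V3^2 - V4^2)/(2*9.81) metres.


hr = (8.8^2 - 6.0^2) / (2*9.81) = 2.1121 m


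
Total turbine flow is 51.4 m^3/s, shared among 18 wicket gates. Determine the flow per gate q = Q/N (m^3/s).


q = 51.4 / 18 = 2.8556 m^3/s


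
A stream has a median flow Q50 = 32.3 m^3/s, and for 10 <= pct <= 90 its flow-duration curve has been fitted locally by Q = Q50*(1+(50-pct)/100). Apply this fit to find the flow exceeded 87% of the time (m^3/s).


Q = 32.3 * (1 + (50 - 87)/100) = 20.3490 m^3/s


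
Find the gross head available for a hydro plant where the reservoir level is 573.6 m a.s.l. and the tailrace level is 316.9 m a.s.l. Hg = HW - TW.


Hg = 573.6 - 316.9 = 256.7000 m


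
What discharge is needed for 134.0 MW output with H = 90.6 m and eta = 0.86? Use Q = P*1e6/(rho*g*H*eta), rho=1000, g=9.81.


Q = 134.0 * 1e6 / (1000 * 9.81 * 90.6 * 0.86) = 175.3110 m^3/s


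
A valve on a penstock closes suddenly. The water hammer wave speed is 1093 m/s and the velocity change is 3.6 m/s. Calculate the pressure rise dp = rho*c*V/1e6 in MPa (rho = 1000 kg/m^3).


dp = 1000 * 1093 * 3.6 / 1e6 = 3.9348 MPa


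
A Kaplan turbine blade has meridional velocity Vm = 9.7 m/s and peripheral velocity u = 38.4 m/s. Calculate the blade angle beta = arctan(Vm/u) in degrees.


beta = arctan(9.7 / 38.4) = 14.1766 degrees


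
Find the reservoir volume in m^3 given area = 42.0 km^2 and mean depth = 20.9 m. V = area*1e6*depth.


V = 42.0 * 1e6 * 20.9 = 8.7780e+08 m^3


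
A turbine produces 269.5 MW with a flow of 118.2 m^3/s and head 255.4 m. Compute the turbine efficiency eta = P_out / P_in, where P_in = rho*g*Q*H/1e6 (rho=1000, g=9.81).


P_in = 1000 * 9.81 * 118.2 * 255.4 / 1e6 = 296.1470 MW
eta = 269.5 / 296.1470 = 0.9100


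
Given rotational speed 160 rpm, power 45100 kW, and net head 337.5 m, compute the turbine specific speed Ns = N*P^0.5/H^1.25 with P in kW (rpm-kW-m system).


Ns = 160 * 45100^0.5 / 337.5^1.25 = 23.4891


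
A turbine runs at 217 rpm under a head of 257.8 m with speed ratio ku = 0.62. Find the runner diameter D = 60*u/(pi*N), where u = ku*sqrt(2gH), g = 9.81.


u = 0.62 * sqrt(2*9.81*257.8) = 44.0943 m/s
D = 60 * 44.0943 / (pi * 217) = 3.8808 m


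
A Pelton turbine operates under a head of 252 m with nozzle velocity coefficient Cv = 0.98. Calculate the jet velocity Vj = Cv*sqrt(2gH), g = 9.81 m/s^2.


Vj = 0.98 * sqrt(2*9.81*252) = 68.9090 m/s


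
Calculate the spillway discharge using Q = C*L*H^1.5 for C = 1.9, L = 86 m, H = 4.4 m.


Q = 1.9 * 86 * 4.4^1.5 = 1508.1032 m^3/s


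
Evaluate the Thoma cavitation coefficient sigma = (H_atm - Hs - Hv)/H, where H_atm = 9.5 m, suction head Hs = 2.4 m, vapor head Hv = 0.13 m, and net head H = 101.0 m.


sigma = (9.5 - 2.4 - 0.13) / 101.0 = 0.0690


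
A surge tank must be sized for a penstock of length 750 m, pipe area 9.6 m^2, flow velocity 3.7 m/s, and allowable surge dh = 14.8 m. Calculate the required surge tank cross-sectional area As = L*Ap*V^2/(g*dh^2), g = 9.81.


As = 750 * 9.6 * 3.7^2 / (9.81 * 14.8^2) = 45.8716 m^2


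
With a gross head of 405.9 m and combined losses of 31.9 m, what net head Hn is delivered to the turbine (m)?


Hn = 405.9 - 31.9 = 374.0000 m


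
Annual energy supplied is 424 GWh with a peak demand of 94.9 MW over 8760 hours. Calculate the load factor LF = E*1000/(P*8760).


LF = 424 * 1000 / (94.9 * 8760) = 0.5100


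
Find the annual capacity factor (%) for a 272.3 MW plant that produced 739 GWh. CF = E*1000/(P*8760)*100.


CF = 739 * 1000 / (272.3 * 8760) * 100 = 30.9808 %


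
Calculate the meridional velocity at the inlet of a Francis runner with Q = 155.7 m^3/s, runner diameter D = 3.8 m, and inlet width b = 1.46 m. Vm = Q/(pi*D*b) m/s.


Vm = 155.7 / (pi * 3.8 * 1.46) = 8.9331 m/s


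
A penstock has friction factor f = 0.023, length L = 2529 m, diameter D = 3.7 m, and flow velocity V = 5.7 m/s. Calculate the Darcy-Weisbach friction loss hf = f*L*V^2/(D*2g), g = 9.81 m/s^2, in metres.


hf = 0.023 * 2529 * 5.7^2 / (3.7 * 2 * 9.81) = 26.0331 m


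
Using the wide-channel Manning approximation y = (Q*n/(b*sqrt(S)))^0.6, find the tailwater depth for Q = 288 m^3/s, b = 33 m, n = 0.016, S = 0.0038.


y = (288 * 0.016 / (33 * 0.0038^0.5))^0.6 = 1.6333 m


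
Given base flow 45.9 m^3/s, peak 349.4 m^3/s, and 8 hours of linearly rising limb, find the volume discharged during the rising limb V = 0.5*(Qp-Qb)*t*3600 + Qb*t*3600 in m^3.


V = 0.5*(349.4 - 45.9)*8*3600 + 45.9*8*3600 = 5.6923e+06 m^3


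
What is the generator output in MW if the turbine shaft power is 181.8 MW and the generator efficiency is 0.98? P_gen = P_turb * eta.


P_gen = 181.8 * 0.98 = 178.1640 MW


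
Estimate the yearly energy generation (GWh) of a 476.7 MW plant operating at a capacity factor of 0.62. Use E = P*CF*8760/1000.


E = 476.7 * 0.62 * 8760 / 1000 = 2589.0530 GWh


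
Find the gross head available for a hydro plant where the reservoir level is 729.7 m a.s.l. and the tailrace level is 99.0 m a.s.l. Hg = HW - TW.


Hg = 729.7 - 99.0 = 630.7000 m


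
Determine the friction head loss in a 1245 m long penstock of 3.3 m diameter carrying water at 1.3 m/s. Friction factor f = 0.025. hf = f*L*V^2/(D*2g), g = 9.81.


hf = 0.025 * 1245 * 1.3^2 / (3.3 * 2 * 9.81) = 0.8124 m


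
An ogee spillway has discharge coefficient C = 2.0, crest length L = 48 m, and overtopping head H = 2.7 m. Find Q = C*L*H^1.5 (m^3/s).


Q = 2.0 * 48 * 2.7^1.5 = 425.9091 m^3/s


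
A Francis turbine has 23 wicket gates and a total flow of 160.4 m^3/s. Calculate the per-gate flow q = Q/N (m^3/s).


q = 160.4 / 23 = 6.9739 m^3/s


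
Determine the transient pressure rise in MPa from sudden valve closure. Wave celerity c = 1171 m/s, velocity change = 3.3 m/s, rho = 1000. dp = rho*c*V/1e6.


dp = 1000 * 1171 * 3.3 / 1e6 = 3.8643 MPa


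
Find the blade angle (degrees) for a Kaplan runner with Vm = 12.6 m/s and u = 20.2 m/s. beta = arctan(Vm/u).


beta = arctan(12.6 / 20.2) = 31.9544 degrees


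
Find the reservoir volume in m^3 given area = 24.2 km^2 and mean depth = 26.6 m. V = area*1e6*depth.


V = 24.2 * 1e6 * 26.6 = 6.4372e+08 m^3


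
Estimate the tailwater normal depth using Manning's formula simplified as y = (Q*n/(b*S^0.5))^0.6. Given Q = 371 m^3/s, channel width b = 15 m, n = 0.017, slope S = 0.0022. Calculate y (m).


y = (371 * 0.017 / (15 * 0.0022^0.5))^0.6 = 3.7283 m


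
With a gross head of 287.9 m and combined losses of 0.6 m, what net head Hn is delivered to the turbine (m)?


Hn = 287.9 - 0.6 = 287.3000 m


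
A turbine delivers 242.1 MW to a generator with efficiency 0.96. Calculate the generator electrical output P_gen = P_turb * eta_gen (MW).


P_gen = 242.1 * 0.96 = 232.4160 MW


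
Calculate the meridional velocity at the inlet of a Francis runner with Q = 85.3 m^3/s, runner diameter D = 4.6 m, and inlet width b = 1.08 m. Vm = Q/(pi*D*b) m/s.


Vm = 85.3 / (pi * 4.6 * 1.08) = 5.4653 m/s


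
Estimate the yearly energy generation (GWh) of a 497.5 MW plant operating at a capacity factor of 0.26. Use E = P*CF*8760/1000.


E = 497.5 * 0.26 * 8760 / 1000 = 1133.1060 GWh


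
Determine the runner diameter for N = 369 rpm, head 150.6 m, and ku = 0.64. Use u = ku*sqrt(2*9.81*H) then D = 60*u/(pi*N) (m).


u = 0.64 * sqrt(2*9.81*150.6) = 34.7890 m/s
D = 60 * 34.7890 / (pi * 369) = 1.8006 m


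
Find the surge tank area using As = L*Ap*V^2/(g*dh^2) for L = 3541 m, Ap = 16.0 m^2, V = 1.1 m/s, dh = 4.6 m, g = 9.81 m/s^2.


As = 3541 * 16.0 * 1.1^2 / (9.81 * 4.6^2) = 330.2529 m^2


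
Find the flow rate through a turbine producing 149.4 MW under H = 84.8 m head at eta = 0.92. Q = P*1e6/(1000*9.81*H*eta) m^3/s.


Q = 149.4 * 1e6 / (1000 * 9.81 * 84.8 * 0.92) = 195.2081 m^3/s


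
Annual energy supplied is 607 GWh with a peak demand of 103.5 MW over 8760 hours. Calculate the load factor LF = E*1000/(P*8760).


LF = 607 * 1000 / (103.5 * 8760) = 0.6695


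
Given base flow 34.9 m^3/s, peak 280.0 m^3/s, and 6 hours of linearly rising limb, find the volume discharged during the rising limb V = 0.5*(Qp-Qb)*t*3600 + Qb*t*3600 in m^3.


V = 0.5*(280.0 - 34.9)*6*3600 + 34.9*6*3600 = 3.4009e+06 m^3


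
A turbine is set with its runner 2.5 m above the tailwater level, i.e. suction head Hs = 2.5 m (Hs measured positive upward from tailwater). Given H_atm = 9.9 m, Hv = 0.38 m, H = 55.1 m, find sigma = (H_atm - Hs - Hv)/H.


sigma = (9.9 - 2.5 - 0.38) / 55.1 = 0.1274


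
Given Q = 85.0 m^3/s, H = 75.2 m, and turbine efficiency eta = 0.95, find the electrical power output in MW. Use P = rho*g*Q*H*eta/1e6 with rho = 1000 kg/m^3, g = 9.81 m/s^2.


P = 1000 * 9.81 * 85.0 * 75.2 * 0.95 / 1e6 = 59.5702 MW


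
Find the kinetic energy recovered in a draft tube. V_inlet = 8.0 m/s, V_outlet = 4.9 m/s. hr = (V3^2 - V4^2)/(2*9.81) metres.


hr = (8.0^2 - 4.9^2) / (2*9.81) = 2.0382 m


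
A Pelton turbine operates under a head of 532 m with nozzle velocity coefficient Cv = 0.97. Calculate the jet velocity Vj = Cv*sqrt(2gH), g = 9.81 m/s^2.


Vj = 0.97 * sqrt(2*9.81*532) = 99.1008 m/s


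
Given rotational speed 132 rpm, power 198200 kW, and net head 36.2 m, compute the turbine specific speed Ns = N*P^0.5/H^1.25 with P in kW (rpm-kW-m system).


Ns = 132 * 198200^0.5 / 36.2^1.25 = 661.8202


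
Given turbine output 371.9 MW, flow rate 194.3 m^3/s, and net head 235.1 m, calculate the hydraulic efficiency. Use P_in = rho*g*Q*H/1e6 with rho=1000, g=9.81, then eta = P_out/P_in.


P_in = 1000 * 9.81 * 194.3 * 235.1 / 1e6 = 448.1201 MW
eta = 371.9 / 448.1201 = 0.8299


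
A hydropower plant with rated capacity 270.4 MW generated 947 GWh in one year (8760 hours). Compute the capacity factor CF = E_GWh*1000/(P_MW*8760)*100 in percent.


CF = 947 * 1000 / (270.4 * 8760) * 100 = 39.9797 %


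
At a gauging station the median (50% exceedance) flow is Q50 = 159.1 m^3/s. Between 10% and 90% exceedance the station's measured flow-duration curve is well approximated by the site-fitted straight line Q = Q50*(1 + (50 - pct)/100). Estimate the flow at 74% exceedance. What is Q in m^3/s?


Q = 159.1 * (1 + (50 - 74)/100) = 120.9160 m^3/s


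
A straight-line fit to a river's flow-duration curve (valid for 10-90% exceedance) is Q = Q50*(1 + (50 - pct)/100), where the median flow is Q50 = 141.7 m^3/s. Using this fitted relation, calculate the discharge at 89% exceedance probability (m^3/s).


Q = 141.7 * (1 + (50 - 89)/100) = 86.4370 m^3/s


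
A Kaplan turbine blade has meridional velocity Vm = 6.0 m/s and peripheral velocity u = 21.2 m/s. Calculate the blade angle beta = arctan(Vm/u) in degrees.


beta = arctan(6.0 / 21.2) = 15.8025 degrees


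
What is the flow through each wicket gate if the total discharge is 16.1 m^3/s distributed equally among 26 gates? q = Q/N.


q = 16.1 / 26 = 0.6192 m^3/s


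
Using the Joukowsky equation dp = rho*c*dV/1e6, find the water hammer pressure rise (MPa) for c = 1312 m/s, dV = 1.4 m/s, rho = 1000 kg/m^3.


dp = 1000 * 1312 * 1.4 / 1e6 = 1.8368 MPa


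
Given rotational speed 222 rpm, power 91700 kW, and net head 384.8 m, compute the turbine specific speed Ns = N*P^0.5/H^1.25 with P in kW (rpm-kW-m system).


Ns = 222 * 91700^0.5 / 384.8^1.25 = 39.4452


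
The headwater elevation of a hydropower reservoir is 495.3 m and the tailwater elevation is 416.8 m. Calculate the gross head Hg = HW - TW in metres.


Hg = 495.3 - 416.8 = 78.5000 m


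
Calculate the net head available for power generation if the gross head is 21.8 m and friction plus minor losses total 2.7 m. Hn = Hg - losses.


Hn = 21.8 - 2.7 = 19.1000 m


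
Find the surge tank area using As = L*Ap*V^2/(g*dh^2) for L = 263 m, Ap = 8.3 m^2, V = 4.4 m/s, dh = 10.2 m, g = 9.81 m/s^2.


As = 263 * 8.3 * 4.4^2 / (9.81 * 10.2^2) = 41.4066 m^2


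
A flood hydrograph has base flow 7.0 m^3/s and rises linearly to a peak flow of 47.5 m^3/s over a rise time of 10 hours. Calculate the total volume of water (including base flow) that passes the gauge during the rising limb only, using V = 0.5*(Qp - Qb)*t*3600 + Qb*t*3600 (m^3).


V = 0.5*(47.5 - 7.0)*10*3600 + 7.0*10*3600 = 981000.0000 m^3


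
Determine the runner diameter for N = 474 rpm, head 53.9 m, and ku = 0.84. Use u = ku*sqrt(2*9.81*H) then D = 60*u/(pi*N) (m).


u = 0.84 * sqrt(2*9.81*53.9) = 27.3164 m/s
D = 60 * 27.3164 / (pi * 474) = 1.1006 m


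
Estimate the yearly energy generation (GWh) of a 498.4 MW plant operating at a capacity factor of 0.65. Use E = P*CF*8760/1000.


E = 498.4 * 0.65 * 8760 / 1000 = 2837.8896 GWh


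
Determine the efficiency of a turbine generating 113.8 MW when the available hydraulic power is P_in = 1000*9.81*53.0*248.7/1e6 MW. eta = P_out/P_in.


P_in = 1000 * 9.81 * 53.0 * 248.7 / 1e6 = 129.3066 MW
eta = 113.8 / 129.3066 = 0.8801


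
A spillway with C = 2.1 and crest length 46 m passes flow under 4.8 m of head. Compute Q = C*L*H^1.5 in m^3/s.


Q = 2.1 * 46 * 4.8^1.5 = 1015.8720 m^3/s


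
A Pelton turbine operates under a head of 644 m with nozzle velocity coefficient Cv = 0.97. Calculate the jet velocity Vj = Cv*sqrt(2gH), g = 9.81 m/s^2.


Vj = 0.97 * sqrt(2*9.81*644) = 109.0346 m/s


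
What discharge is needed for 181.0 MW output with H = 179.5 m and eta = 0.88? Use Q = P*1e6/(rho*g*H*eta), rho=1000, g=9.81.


Q = 181.0 * 1e6 / (1000 * 9.81 * 179.5 * 0.88) = 116.8053 m^3/s


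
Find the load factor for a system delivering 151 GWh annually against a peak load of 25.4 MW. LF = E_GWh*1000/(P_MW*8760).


LF = 151 * 1000 / (25.4 * 8760) = 0.6786


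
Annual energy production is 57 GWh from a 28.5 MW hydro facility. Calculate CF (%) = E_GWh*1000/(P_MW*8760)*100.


CF = 57 * 1000 / (28.5 * 8760) * 100 = 22.8311 %


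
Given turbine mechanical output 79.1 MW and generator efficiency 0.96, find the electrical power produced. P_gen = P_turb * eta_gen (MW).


P_gen = 79.1 * 0.96 = 75.9360 MW


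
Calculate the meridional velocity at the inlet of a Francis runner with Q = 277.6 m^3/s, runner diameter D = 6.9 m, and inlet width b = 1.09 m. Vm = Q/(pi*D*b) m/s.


Vm = 277.6 / (pi * 6.9 * 1.09) = 11.7488 m/s


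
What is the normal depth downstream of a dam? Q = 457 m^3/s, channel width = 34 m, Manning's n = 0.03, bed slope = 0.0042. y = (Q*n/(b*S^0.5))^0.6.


y = (457 * 0.03 / (34 * 0.0042^0.5))^0.6 = 2.9947 m


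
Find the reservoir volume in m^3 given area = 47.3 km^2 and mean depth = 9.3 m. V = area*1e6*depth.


V = 47.3 * 1e6 * 9.3 = 4.3989e+08 m^3


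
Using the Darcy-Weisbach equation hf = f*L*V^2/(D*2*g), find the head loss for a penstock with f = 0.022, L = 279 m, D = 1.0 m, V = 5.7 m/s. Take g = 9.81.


hf = 0.022 * 279 * 5.7^2 / (1.0 * 2 * 9.81) = 10.1643 m


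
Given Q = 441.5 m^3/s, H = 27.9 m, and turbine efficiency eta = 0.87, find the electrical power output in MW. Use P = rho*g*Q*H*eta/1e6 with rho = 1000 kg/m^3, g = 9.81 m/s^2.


P = 1000 * 9.81 * 441.5 * 27.9 * 0.87 / 1e6 = 105.1292 MW


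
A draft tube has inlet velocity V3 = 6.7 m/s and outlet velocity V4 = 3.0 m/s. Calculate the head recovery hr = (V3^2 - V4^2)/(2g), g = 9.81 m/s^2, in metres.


hr = (6.7^2 - 3.0^2) / (2*9.81) = 1.8293 m


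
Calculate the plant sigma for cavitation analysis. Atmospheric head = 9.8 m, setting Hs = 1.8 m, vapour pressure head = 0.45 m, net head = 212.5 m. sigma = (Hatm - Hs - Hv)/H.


sigma = (9.8 - 1.8 - 0.45) / 212.5 = 0.0355


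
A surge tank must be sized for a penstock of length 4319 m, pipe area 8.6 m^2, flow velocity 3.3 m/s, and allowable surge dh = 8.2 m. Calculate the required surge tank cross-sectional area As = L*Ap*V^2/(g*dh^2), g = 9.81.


As = 4319 * 8.6 * 3.3^2 / (9.81 * 8.2^2) = 613.2151 m^2


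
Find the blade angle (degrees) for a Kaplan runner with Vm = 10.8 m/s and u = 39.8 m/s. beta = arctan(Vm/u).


beta = arctan(10.8 / 39.8) = 15.1820 degrees


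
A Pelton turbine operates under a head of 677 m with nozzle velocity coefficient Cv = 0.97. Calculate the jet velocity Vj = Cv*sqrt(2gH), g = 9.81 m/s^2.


Vj = 0.97 * sqrt(2*9.81*677) = 111.7932 m/s


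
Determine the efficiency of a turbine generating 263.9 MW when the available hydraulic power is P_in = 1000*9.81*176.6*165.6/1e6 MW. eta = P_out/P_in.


P_in = 1000 * 9.81 * 176.6 * 165.6 / 1e6 = 286.8931 MW
eta = 263.9 / 286.8931 = 0.9199


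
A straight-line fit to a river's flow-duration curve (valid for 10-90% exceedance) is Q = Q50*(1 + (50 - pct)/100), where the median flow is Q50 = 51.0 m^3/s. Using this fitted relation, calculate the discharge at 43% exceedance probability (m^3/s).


Q = 51.0 * (1 + (50 - 43)/100) = 54.5700 m^3/s


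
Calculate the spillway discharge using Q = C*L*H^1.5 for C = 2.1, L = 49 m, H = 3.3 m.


Q = 2.1 * 49 * 3.3^1.5 = 616.8595 m^3/s


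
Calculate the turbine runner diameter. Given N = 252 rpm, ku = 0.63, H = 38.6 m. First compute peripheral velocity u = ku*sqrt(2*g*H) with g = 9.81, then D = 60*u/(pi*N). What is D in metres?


u = 0.63 * sqrt(2*9.81*38.6) = 17.3374 m/s
D = 60 * 17.3374 / (pi * 252) = 1.3140 m


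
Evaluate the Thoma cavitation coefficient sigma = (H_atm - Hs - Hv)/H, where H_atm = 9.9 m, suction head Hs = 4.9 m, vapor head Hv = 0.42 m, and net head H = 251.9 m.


sigma = (9.9 - 4.9 - 0.42) / 251.9 = 0.0182


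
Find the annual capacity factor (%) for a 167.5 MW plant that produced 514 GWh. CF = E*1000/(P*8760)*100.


CF = 514 * 1000 / (167.5 * 8760) * 100 = 35.0303 %


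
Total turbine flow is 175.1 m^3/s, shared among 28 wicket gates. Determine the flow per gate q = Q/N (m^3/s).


q = 175.1 / 28 = 6.2536 m^3/s


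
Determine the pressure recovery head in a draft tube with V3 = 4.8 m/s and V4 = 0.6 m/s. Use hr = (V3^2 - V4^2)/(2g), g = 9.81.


hr = (4.8^2 - 0.6^2) / (2*9.81) = 1.1560 m


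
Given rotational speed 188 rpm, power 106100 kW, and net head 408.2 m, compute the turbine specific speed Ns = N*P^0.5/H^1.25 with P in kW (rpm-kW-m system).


Ns = 188 * 106100^0.5 / 408.2^1.25 = 33.3752
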